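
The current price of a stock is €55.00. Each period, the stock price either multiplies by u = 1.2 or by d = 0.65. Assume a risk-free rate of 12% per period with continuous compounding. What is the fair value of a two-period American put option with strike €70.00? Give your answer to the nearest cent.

Risk-neutral probability p = (e^0.12 − 0.65)/(1.2 − 0.65) = 0.4775/0.5500 = 0.8682
Terminal stock prices: S_uu = 79.2, S_ud = 42.9, S_dd = 23.24
Terminal payoffs (K − S): max(-9.2, 0) = 0, max(27.1, 0) = 27.1, max(46.76, 0) = 46.76
Node u (S = 66): continuation = e^(−0.12)·[0.8682·0.0000 + 0.1318·27.1000] = 3.1685; exercise value = 4.0000 > continuation, so V_u = 4.0000 (exercise)
Node d (S = 35.75): continuation = e^(−0.12)·[0.8682·27.1000 + 0.1318·46.7625] = 26.3344; exercise value = 34.2500 > continuation, so V_d = 34.2500 (exercise)
Node 0 (S = 55): continuation = e^(−0.12)·[0.8682·4.0000 + 0.1318·34.2500] = 7.0844; exercise value = 15.0000 > continuation, so V_0 = 15.0000 (exercise)

€15.00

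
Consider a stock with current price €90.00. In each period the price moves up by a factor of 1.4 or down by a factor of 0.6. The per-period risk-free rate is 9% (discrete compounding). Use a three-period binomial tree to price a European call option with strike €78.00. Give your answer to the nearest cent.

Risk-neutral probability p = (1 + 0.09 − 0.6)/(1.4 − 0.6) = 0.4900/0.8000 = 0.6125
Terminal stock prices: S_uuu = 247, S_uud = 105.8, S_udd = 45.36, S_ddd = 19.44
Terminal payoffs (S − K): max(169, 0) = 169, max(27.84, 0) = 27.84, max(-32.64, 0) = 0, max(-58.56, 0) = 0
Node uu (S = 176.4): V_uu = 1/1.09·[0.6125·168.9600 + 0.3875·27.8400] = 104.8404
Node ud (S = 75.6): V_ud = 1/1.09·[0.6125·27.8400 + 0.3875·0.0000] = 15.6440
Node dd (S = 32.4): V_dd = 1/1.09·[0.6125·0.0000 + 0.3875·0.0000] = 0.0000
Node u (S = 126): V_u = 1/1.09·[0.6125·104.8404 + 0.3875·15.6440] = 64.4741
Node d (S = 54): V_d = 1/1.09·[0.6125·15.6440 + 0.3875·0.0000] = 8.7908
Node 0 (S = 90): V_0 = 1/1.09·[0.6125·64.4741 + 0.3875·8.7908] = 39.3549

€39.35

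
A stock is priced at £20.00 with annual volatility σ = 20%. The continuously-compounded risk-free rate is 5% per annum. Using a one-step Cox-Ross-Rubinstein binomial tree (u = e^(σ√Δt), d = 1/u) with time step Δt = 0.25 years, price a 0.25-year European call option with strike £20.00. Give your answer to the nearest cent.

£1.12

CRR parameters: u = e^(σ√Δt) = e^(0.2·√0.25) = 1.1052, d = 1/u = 0.9048
Per-period rate: rΔt = 0.05·0.25 = 0.0125, so R = e^0.0125 = 1.0126
Risk-neutral probability p = (e^0.0125 − 0.9048)/(1.1052 − 0.9048) = 0.1077/0.2003 = 0.5378
Terminal stock prices: S_u = 22.1, S_d = 18.1
Terminal payoffs (S − K): max(2.103, 0) = 2.103, max(-1.903, 0) = 0
Node 0 (S = 20): V_0 = e^(−0.0125)·[0.5378·2.1034 + 0.4622·0.0000] = 1.1172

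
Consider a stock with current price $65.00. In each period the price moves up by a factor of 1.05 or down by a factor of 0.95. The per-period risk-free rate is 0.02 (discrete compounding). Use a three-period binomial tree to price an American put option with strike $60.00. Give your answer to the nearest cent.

$0.12

Risk-neutral probability p = (1 + 0.02 − 0.95)/(1.05 − 0.95) = 0.0700/0.1000 = 0.7000
Terminal stock prices: S_uuu = 75.25, S_uud = 68.08, S_udd = 61.6, S_ddd = 55.73
Terminal payoffs (K − S): max(-15.25, 0) = 0, max(-8.079, 0) = 0, max(-1.596, 0) = 0, max(4.271, 0) = 4.271
Node uu (S = 71.66): continuation = 1/1.02·[0.7000·0.0000 + 0.3000·0.0000] = 0.0000; exercise value = 0.0000 ≤ continuation, so V_uu = 0.0000
Node ud (S = 64.84): continuation = 1/1.02·[0.7000·0.0000 + 0.3000·0.0000] = 0.0000; exercise value = 0.0000 ≤ continuation, so V_ud = 0.0000
Node dd (S = 58.66): continuation = 1/1.02·[0.7000·0.0000 + 0.3000·4.2706] = 1.2561; exercise value = 1.3375 > continuation, so V_dd = 1.3375 (exercise)
Node u (S = 68.25): continuation = 1/1.02·[0.7000·0.0000 + 0.3000·0.0000] = 0.0000; exercise value = 0.0000 ≤ continuation, so V_u = 0.0000
Node d (S = 61.75): continuation = 1/1.02·[0.7000·0.0000 + 0.3000·1.3375] = 0.3934; exercise value = 0.0000 ≤ continuation, so V_d = 0.3934
Node 0 (S = 65): continuation = 1/1.02·[0.7000·0.0000 + 0.3000·0.3934] = 0.1157; exercise value = 0.0000 ≤ continuation, so V_0 = 0.1157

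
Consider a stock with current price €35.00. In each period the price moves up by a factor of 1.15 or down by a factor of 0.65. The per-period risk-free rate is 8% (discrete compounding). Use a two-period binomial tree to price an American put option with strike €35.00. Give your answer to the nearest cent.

Risk-neutral probability p = (1 + 0.08 − 0.65)/(1.15 − 0.65) = 0.4300/0.5000 = 0.8600
Terminal stock prices: S_uu = 46.29, S_ud = 26.16, S_dd = 14.79
Terminal payoffs (K − S): max(-11.29, 0) = 0, max(8.837, 0) = 8.837, max(20.21, 0) = 20.21
Node u (S = 40.25): continuation = 1/1.08·[0.8600·0.0000 + 0.1400·8.8375] = 1.1456; exercise value = 0.0000 ≤ continuation, so V_u = 1.1456
Node d (S = 22.75): continuation = 1/1.08·[0.8600·8.8375 + 0.1400·20.2125] = 9.6574; exercise value = 12.2500 > continuation, so V_d = 12.2500 (exercise)
Node 0 (S = 35): continuation = 1/1.08·[0.8600·1.1456 + 0.1400·12.2500] = 2.5002; exercise value = 0.0000 ≤ continuation, so V_0 = 2.5002

€2.50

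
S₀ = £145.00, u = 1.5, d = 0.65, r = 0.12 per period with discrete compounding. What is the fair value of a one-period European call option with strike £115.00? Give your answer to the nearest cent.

Risk-neutral probability p = (1 + 0.12 − 0.65)/(1.5 − 0.65) = 0.4700/0.8500 = 0.5529
Terminal stock prices: S_u = 217.5, S_d = 94.25
Terminal payoffs (S − K): max(102.5, 0) = 102.5, max(-20.75, 0) = 0
Node 0 (S = 145): V_0 = 1/1.12·[0.5529·102.5000 + 0.4471·0.0000] = 50.6040

£50.60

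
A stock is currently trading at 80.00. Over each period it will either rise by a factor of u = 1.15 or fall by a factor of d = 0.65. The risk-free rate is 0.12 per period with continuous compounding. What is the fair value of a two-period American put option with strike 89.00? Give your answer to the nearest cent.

Risk-neutral probability p = (e^0.12 − 0.65)/(1.15 − 0.65) = 0.4775/0.5000 = 0.9550
Terminal stock prices: S_uu = 105.8, S_ud = 59.8, S_dd = 33.8
Terminal payoffs (K − S): max(-16.8, 0) = 0, max(29.2, 0) = 29.2, max(55.2, 0) = 55.2
Node u (S = 92): continuation = e^(−0.12)·[0.9550·0.0000 + 0.0450·29.2000] = 1.1656; exercise value = 0.0000 ≤ continuation, so V_u = 1.1656
Node d (S = 52): continuation = e^(−0.12)·[0.9550·29.2000 + 0.0450·55.2000] = 26.9359; exercise value = 37.0000 > continuation, so V_d = 37.0000 (exercise)
Node 0 (S = 80): continuation = e^(−0.12)·[0.9550·1.1656 + 0.0450·37.0000] = 2.4642; exercise value = 9.0000 > continuation, so V_0 = 9.0000 (exercise)

9.00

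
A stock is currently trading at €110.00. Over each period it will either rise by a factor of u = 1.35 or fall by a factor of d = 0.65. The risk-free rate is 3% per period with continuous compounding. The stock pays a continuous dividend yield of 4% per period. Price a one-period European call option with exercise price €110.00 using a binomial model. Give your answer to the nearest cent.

Per-period risk-free factor R = e^0.03 = 1.0305; dividend-adjusted growth = e^(0.03−0.04) = 0.9900.
Risk-neutral probability p = (0.9900 − 0.65)/(1.35 − 0.65) = 0.3400/0.7000 = 0.4858
Terminal stock prices: S_u = 148.5, S_d = 71.5
Terminal payoffs (S − K): max(38.5, 0) = 38.5, max(-38.5, 0) = 0
Node 0 (S = 110): V_0 = e^(−0.03)·[0.4858·38.5000 + 0.5142·0.0000] = 18.1500

€18.15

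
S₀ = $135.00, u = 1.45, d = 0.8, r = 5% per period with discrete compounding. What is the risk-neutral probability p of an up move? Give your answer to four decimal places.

p = 0.3846

Risk-neutral probability p = (1 + 0.05 − 0.8)/(1.45 − 0.8) = 0.2500/0.6500 = 0.3846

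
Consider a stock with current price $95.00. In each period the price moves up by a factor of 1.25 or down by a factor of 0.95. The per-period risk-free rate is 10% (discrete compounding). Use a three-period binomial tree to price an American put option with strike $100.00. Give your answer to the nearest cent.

$5.00

Risk-neutral probability p = (1 + 0.1 − 0.95)/(1.25 − 0.95) = 0.1500/0.3000 = 0.5000
Terminal stock prices: S_uuu = 185.5, S_uud = 141, S_udd = 107.2, S_ddd = 81.45
Terminal payoffs (K − S): max(-85.55, 0) = 0, max(-41.02, 0) = 0, max(-7.172, 0) = 0, max(18.55, 0) = 18.55
Node uu (S = 148.4): continuation = 1/1.1·[0.5000·0.0000 + 0.5000·0.0000] = 0.0000; exercise value = 0.0000 ≤ continuation, so V_uu = 0.0000
Node ud (S = 112.8): continuation = 1/1.1·[0.5000·0.0000 + 0.5000·0.0000] = 0.0000; exercise value = 0.0000 ≤ continuation, so V_ud = 0.0000
Node dd (S = 85.74): continuation = 1/1.1·[0.5000·0.0000 + 0.5000·18.5494] = 8.4315; exercise value = 14.2625 > continuation, so V_dd = 14.2625 (exercise)
Node u (S = 118.8): continuation = 1/1.1·[0.5000·0.0000 + 0.5000·0.0000] = 0.0000; exercise value = 0.0000 ≤ continuation, so V_u = 0.0000
Node d (S = 90.25): continuation = 1/1.1·[0.5000·0.0000 + 0.5000·14.2625] = 6.4830; exercise value = 9.7500 > continuation, so V_d = 9.7500 (exercise)
Node 0 (S = 95): continuation = 1/1.1·[0.5000·0.0000 + 0.5000·9.7500] = 4.4318; exercise value = 5.0000 > continuation, so V_0 = 5.0000 (exercise)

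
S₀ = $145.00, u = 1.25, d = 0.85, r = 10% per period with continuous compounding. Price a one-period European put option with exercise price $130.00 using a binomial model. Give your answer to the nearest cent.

Risk-neutral probability p = (e^0.1 − 0.85)/(1.25 − 0.85) = 0.2552/0.4000 = 0.6379
Terminal stock prices: S_u = 181.2, S_d = 123.2
Terminal payoffs (K − S): max(-51.25, 0) = 0, max(6.75, 0) = 6.75
Node 0 (S = 145): V_0 = e^(−0.1)·[0.6379·0.0000 + 0.3621·6.7500] = 2.2114

$2.21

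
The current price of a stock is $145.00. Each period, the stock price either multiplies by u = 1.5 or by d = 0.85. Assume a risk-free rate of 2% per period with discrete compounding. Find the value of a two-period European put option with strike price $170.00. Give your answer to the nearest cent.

Risk-neutral probability p = (1 + 0.02 − 0.85)/(1.5 − 0.85) = 0.1700/0.6500 = 0.2615
Terminal stock prices: S_uu = 326.2, S_ud = 184.9, S_dd = 104.8
Terminal payoffs (K − S): max(-156.2, 0) = 0, max(-14.88, 0) = 0, max(65.24, 0) = 65.24
Node u (S = 217.5): V_u = 1/1.02·[0.2615·0.0000 + 0.7385·0.0000] = 0.0000
Node d (S = 123.2): V_d = 1/1.02·[0.2615·0.0000 + 0.7385·65.2375] = 47.2308
Node 0 (S = 145): V_0 = 1/1.02·[0.2615·0.0000 + 0.7385·47.2308] = 34.1942

$34.19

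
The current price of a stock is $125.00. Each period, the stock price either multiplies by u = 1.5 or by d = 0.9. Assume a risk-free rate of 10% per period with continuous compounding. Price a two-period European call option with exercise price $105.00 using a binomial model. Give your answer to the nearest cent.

Risk-neutral probability p = (e^0.1 − 0.9)/(1.5 − 0.9) = 0.2052/0.6000 = 0.3420
Terminal stock prices: S_uu = 281.2, S_ud = 168.8, S_dd = 101.2
Terminal payoffs (S − K): max(176.2, 0) = 176.2, max(63.75, 0) = 63.75, max(-3.75, 0) = 0
Node u (S = 187.5): V_u = e^(−0.1)·[0.3420·176.2500 + 0.6580·63.7500] = 92.4921
Node d (S = 112.5): V_d = e^(−0.1)·[0.3420·63.7500 + 0.6580·0.0000] = 19.7249
Node 0 (S = 125): V_0 = e^(−0.1)·[0.3420·92.4921 + 0.6580·19.7249] = 40.3628

$40.36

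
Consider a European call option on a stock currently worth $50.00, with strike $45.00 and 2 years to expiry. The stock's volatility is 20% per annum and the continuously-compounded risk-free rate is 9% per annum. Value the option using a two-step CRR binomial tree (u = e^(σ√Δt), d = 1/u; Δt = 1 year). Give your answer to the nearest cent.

$13.37

CRR parameters: u = e^(σ√Δt) = e^(0.2·√1) = 1.2214, d = 1/u = 0.8187
Per-period rate: rΔt = 0.09·1 = 0.09, so R = e^0.09 = 1.0942
Risk-neutral probability p = (e^0.09 − 0.8187)/(1.2214 − 0.8187) = 0.2754/0.4027 = 0.6840
Terminal stock prices: S_uu = 74.59, S_ud = 50, S_dd = 33.52
Terminal payoffs (S − K): max(29.59, 0) = 29.59, max(5, 0) = 5, max(-11.48, 0) = 0
Node u (S = 61.07): V_u = e^(−0.09)·[0.6840·29.5912 + 0.3160·5.0000] = 19.9432
Node d (S = 40.94): V_d = e^(−0.09)·[0.6840·5.0000 + 0.3160·0.0000] = 3.1258
Node 0 (S = 50): V_0 = e^(−0.09)·[0.6840·19.9432 + 0.3160·3.1258] = 13.3704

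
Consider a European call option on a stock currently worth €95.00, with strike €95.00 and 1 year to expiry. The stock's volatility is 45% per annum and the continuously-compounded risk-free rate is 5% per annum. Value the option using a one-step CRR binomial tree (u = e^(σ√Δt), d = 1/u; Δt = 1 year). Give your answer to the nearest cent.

CRR parameters: u = e^(σ√Δt) = e^(0.45·√1) = 1.5683, d = 1/u = 0.6376
Per-period rate: rΔt = 0.05·1 = 0.05, so R = e^0.05 = 1.0513
Risk-neutral probability p = (e^0.05 − 0.6376)/(1.5683 − 0.6376) = 0.4136/0.9307 = 0.4445
Terminal stock prices: S_u = 149, S_d = 60.57
Terminal payoffs (S − K): max(53.99, 0) = 53.99, max(-34.43, 0) = 0
Node 0 (S = 95): V_0 = e^(−0.05)·[0.4445·53.9897 + 0.5555·0.0000] = 22.8254

€22.83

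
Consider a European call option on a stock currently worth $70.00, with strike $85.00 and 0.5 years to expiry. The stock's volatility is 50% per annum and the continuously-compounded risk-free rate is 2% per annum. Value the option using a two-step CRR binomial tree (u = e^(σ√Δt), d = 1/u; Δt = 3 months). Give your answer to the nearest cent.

$6.04

CRR parameters: u = e^(σ√Δt) = e^(0.5·√0.25) = 1.2840, d = 1/u = 0.7788
Per-period rate: rΔt = 0.02·0.25 = 0.005, so R = e^0.005 = 1.0050
Risk-neutral probability p = (e^0.005 − 0.7788)/(1.2840 − 0.7788) = 0.2262/0.5052 = 0.4477
Terminal stock prices: S_uu = 115.4, S_ud = 70, S_dd = 42.46
Terminal payoffs (S − K): max(30.41, 0) = 30.41, max(-15, 0) = 0, max(-42.54, 0) = 0
Node u (S = 89.88): V_u = e^(−0.005)·[0.4477·30.4105 + 0.5523·0.0000] = 13.5482
Node d (S = 54.52): V_d = e^(−0.005)·[0.4477·0.0000 + 0.5523·0.0000] = 0.0000
Node 0 (S = 70): V_0 = e^(−0.005)·[0.4477·13.5482 + 0.5523·0.0000] = 6.0359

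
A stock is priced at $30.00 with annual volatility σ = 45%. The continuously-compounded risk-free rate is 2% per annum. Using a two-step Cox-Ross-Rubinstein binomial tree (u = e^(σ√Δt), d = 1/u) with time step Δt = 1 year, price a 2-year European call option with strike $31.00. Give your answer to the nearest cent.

CRR parameters: u = e^(σ√Δt) = e^(0.45·√1) = 1.5683, d = 1/u = 0.6376
Per-period rate: rΔt = 0.02·1 = 0.02, so R = e^0.02 = 1.0202
Risk-neutral probability p = (e^0.02 − 0.6376)/(1.5683 − 0.6376) = 0.3826/0.9307 = 0.4111
Terminal stock prices: S_uu = 73.79, S_ud = 30, S_dd = 12.2
Terminal payoffs (S − K): max(42.79, 0) = 42.79, max(-1, 0) = 0, max(-18.8, 0) = 0
Node u (S = 47.05): V_u = e^(−0.02)·[0.4111·42.7881 + 0.5889·0.0000] = 17.2405
Node d (S = 19.13): V_d = e^(−0.02)·[0.4111·0.0000 + 0.5889·0.0000] = 0.0000
Node 0 (S = 30): V_0 = e^(−0.02)·[0.4111·17.2405 + 0.5889·0.0000] = 6.9467

$6.95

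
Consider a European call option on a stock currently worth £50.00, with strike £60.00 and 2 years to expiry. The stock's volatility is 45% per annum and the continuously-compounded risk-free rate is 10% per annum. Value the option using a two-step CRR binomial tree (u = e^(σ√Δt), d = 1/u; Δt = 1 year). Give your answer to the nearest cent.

£13.01

CRR parameters: u = e^(σ√Δt) = e^(0.45·√1) = 1.5683, d = 1/u = 0.6376
Per-period rate: rΔt = 0.1·1 = 0.1, so R = e^0.1 = 1.1052
Risk-neutral probability p = (e^0.1 − 0.6376)/(1.5683 − 0.6376) = 0.4675/0.9307 = 0.5024
Terminal stock prices: S_uu = 123, S_ud = 50, S_dd = 20.33
Terminal payoffs (S − K): max(62.98, 0) = 62.98, max(-10, 0) = 0, max(-39.67, 0) = 0
Node u (S = 78.42): V_u = e^(−0.1)·[0.5024·62.9802 + 0.4976·0.0000] = 28.6282
Node d (S = 31.88): V_d = e^(−0.1)·[0.5024·0.0000 + 0.4976·0.0000] = 0.0000
Node 0 (S = 50): V_0 = e^(−0.1)·[0.5024·28.6282 + 0.4976·0.0000] = 13.0132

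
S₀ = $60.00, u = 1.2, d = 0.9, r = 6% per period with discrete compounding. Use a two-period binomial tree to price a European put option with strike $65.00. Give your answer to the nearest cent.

Risk-neutral probability p = (1 + 0.06 − 0.9)/(1.2 − 0.9) = 0.1600/0.3000 = 0.5333
Terminal stock prices: S_uu = 86.4, S_ud = 64.8, S_dd = 48.6
Terminal payoffs (K − S): max(-21.4, 0) = 0, max(0.2, 0) = 0.2, max(16.4, 0) = 16.4
Node u (S = 72): V_u = 1/1.06·[0.5333·0.0000 + 0.4667·0.2000] = 0.0881
Node d (S = 54): V_d = 1/1.06·[0.5333·0.2000 + 0.4667·16.4000] = 7.3208
Node 0 (S = 60): V_0 = 1/1.06·[0.5333·0.0881 + 0.4667·7.3208] = 3.2673

$3.27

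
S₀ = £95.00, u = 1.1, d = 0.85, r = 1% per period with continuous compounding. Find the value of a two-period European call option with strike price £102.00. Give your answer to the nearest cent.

Risk-neutral probability p = (e^0.01 − 0.85)/(1.1 − 0.85) = 0.1601/0.2500 = 0.6402
Terminal stock prices: S_uu = 115, S_ud = 88.83, S_dd = 68.64
Terminal payoffs (S − K): max(12.95, 0) = 12.95, max(-13.17, 0) = 0, max(-33.36, 0) = 0
Node u (S = 104.5): V_u = e^(−0.01)·[0.6402·12.9500 + 0.3598·0.0000] = 8.2081
Node d (S = 80.75): V_d = e^(−0.01)·[0.6402·0.0000 + 0.3598·0.0000] = 0.0000
Node 0 (S = 95): V_0 = e^(−0.01)·[0.6402·8.2081 + 0.3598·0.0000] = 5.2025

£5.20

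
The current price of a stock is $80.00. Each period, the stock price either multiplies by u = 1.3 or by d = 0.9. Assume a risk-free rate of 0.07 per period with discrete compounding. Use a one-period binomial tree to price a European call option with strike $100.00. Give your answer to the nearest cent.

$1.59

Risk-neutral probability p = (1 + 0.07 − 0.9)/(1.3 − 0.9) = 0.1700/0.4000 = 0.4250
Terminal stock prices: S_u = 104, S_d = 72
Terminal payoffs (S − K): max(4, 0) = 4, max(-28, 0) = 0
Node 0 (S = 80): V_0 = 1/1.07·[0.4250·4.0000 + 0.5750·0.0000] = 1.5888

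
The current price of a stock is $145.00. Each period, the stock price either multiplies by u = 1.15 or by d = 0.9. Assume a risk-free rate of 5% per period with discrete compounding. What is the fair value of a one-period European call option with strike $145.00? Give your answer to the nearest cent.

$12.43

Risk-neutral probability p = (1 + 0.05 − 0.9)/(1.15 − 0.9) = 0.1500/0.2500 = 0.6000
Terminal stock prices: S_u = 166.8, S_d = 130.5
Terminal payoffs (S − K): max(21.75, 0) = 21.75, max(-14.5, 0) = 0
Node 0 (S = 145): V_0 = 1/1.05·[0.6000·21.7500 + 0.4000·0.0000] = 12.4286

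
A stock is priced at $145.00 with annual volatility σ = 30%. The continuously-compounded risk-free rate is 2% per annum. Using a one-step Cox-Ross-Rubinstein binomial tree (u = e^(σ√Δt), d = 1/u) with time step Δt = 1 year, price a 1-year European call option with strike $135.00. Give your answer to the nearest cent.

CRR parameters: u = e^(σ√Δt) = e^(0.3·√1) = 1.3499, d = 1/u = 0.7408
Per-period rate: rΔt = 0.02·1 = 0.02, so R = e^0.02 = 1.0202
Risk-neutral probability p = (e^0.02 − 0.7408)/(1.3499 − 0.7408) = 0.2794/0.6090 = 0.4587
Terminal stock prices: S_u = 195.7, S_d = 107.4
Terminal payoffs (S − K): max(60.73, 0) = 60.73, max(-27.58, 0) = 0
Node 0 (S = 145): V_0 = e^(−0.02)·[0.4587·60.7295 + 0.5413·0.0000] = 27.3066

$27.31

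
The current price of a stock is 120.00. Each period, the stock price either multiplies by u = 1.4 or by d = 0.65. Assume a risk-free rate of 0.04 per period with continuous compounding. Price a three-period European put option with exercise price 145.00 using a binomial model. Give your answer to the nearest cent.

Risk-neutral probability p = (e^0.04 − 0.65)/(1.4 − 0.65) = 0.3908/0.7500 = 0.5211
Terminal stock prices: S_uuu = 329.3, S_uud = 152.9, S_udd = 70.98, S_ddd = 32.95
Terminal payoffs (K − S): max(-184.3, 0) = 0, max(-7.88, 0) = 0, max(74.02, 0) = 74.02, max(112, 0) = 112
Node uu (S = 235.2): V_uu = e^(−0.04)·[0.5211·0.0000 + 0.4789·0.0000] = 0.0000
Node ud (S = 109.2): V_ud = e^(−0.04)·[0.5211·0.0000 + 0.4789·74.0200] = 34.0596
Node dd (S = 50.7): V_dd = e^(−0.04)·[0.5211·74.0200 + 0.4789·112.0450] = 88.6145
Node u (S = 168): V_u = e^(−0.04)·[0.5211·0.0000 + 0.4789·34.0596] = 15.6722
Node d (S = 78): V_d = e^(−0.04)·[0.5211·34.0596 + 0.4789·88.6145] = 57.8270
Node 0 (S = 120): V_0 = e^(−0.04)·[0.5211·15.6722 + 0.4789·57.8270] = 34.4548

34.45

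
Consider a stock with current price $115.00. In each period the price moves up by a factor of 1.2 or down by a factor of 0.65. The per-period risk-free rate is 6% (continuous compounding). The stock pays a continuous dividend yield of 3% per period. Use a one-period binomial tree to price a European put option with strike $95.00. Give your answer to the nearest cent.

$5.88

Per-period risk-free factor R = e^0.06 = 1.0618; dividend-adjusted growth = e^(0.06−0.03) = 1.0305.
Risk-neutral probability p = (1.0305 − 0.65)/(1.2 − 0.65) = 0.3805/0.5500 = 0.6917
Terminal stock prices: S_u = 138, S_d = 74.75
Terminal payoffs (K − S): max(-43, 0) = 0, max(20.25, 0) = 20.25
Node 0 (S = 115): V_0 = e^(−0.06)·[0.6917·0.0000 + 0.3083·20.2500] = 5.8788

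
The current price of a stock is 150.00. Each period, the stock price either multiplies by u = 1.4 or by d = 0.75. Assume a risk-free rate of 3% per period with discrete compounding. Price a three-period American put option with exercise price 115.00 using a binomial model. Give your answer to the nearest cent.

Risk-neutral probability p = (1 + 0.03 − 0.75)/(1.4 − 0.75) = 0.2800/0.6500 = 0.4308
Terminal stock prices: S_uuu = 411.6, S_uud = 220.5, S_udd = 118.1, S_ddd = 63.28
Terminal payoffs (K − S): max(-296.6, 0) = 0, max(-105.5, 0) = 0, max(-3.125, 0) = 0, max(51.72, 0) = 51.72
Node uu (S = 294): continuation = 1/1.03·[0.4308·0.0000 + 0.5692·0.0000] = 0.0000; exercise value = 0.0000 ≤ continuation, so V_uu = 0.0000
Node ud (S = 157.5): continuation = 1/1.03·[0.4308·0.0000 + 0.5692·0.0000] = 0.0000; exercise value = 0.0000 ≤ continuation, so V_ud = 0.0000
Node dd (S = 84.38): continuation = 1/1.03·[0.4308·0.0000 + 0.5692·51.7188] = 28.5824; exercise value = 30.6250 > continuation, so V_dd = 30.6250 (exercise)
Node u (S = 210): continuation = 1/1.03·[0.4308·0.0000 + 0.5692·0.0000] = 0.0000; exercise value = 0.0000 ≤ continuation, so V_u = 0.0000
Node d (S = 112.5): continuation = 1/1.03·[0.4308·0.0000 + 0.5692·30.6250] = 16.9249; exercise value = 2.5000 ≤ continuation, so V_d = 16.9249
Node 0 (S = 150): continuation = 1/1.03·[0.4308·0.0000 + 0.5692·16.9249] = 9.3536; exercise value = 0.0000 ≤ continuation, so V_0 = 9.3536

9.35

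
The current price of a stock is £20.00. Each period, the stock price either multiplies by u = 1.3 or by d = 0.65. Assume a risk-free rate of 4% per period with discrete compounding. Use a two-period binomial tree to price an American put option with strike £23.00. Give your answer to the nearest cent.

Risk-neutral probability p = (1 + 0.04 − 0.65)/(1.3 − 0.65) = 0.3900/0.6500 = 0.6000
Terminal stock prices: S_uu = 33.8, S_ud = 16.9, S_dd = 8.45
Terminal payoffs (K − S): max(-10.8, 0) = 0, max(6.1, 0) = 6.1, max(14.55, 0) = 14.55
Node u (S = 26): continuation = 1/1.04·[0.6000·0.0000 + 0.4000·6.1000] = 2.3462; exercise value = 0.0000 ≤ continuation, so V_u = 2.3462
Node d (S = 13): continuation = 1/1.04·[0.6000·6.1000 + 0.4000·14.5500] = 9.1154; exercise value = 10.0000 > continuation, so V_d = 10.0000 (exercise)
Node 0 (S = 20): continuation = 1/1.04·[0.6000·2.3462 + 0.4000·10.0000] = 5.1997; exercise value = 3.0000 ≤ continuation, so V_0 = 5.1997

£5.20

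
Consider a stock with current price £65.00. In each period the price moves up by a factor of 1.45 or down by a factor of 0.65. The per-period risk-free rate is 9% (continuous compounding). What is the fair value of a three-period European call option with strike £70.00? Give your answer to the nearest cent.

Risk-neutral probability p = (e^0.09 − 0.65)/(1.45 − 0.65) = 0.4442/0.8000 = 0.5552
Terminal stock prices: S_uuu = 198.2, S_uud = 88.83, S_udd = 39.82, S_ddd = 17.85
Terminal payoffs (S − K): max(128.2, 0) = 128.2, max(18.83, 0) = 18.83, max(-30.18, 0) = 0, max(-52.15, 0) = 0
Node uu (S = 136.7): V_uu = e^(−0.09)·[0.5552·128.1606 + 0.4448·18.8306] = 72.6873
Node ud (S = 61.26): V_ud = e^(−0.09)·[0.5552·18.8306 + 0.4448·0.0000] = 9.5552
Node dd (S = 27.46): V_dd = e^(−0.09)·[0.5552·0.0000 + 0.4448·0.0000] = 0.0000
Node u (S = 94.25): V_u = e^(−0.09)·[0.5552·72.6873 + 0.4448·9.5552] = 40.7680
Node d (S = 42.25): V_d = e^(−0.09)·[0.5552·9.5552 + 0.4448·0.0000] = 4.8486
Node 0 (S = 65): V_0 = e^(−0.09)·[0.5552·40.7680 + 0.4448·4.8486] = 22.6579

£22.66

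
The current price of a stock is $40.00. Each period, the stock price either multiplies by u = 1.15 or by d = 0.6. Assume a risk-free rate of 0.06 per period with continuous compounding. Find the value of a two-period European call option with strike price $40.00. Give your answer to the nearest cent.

$8.07

Risk-neutral probability p = (e^0.06 − 0.6)/(1.15 − 0.6) = 0.4618/0.5500 = 0.8397
Terminal stock prices: S_uu = 52.9, S_ud = 27.6, S_dd = 14.4
Terminal payoffs (S − K): max(12.9, 0) = 12.9, max(-12.4, 0) = 0, max(-25.6, 0) = 0
Node u (S = 46): V_u = e^(−0.06)·[0.8397·12.9000 + 0.1603·0.0000] = 10.2014
Node d (S = 24): V_d = e^(−0.06)·[0.8397·0.0000 + 0.1603·0.0000] = 0.0000
Node 0 (S = 40): V_0 = e^(−0.06)·[0.8397·10.2014 + 0.1603·0.0000] = 8.0673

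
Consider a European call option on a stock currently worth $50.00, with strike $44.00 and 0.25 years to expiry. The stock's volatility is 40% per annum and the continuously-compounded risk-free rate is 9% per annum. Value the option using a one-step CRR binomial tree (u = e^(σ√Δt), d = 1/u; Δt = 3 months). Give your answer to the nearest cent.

$8.46

CRR parameters: u = e^(σ√Δt) = e^(0.4·√0.25) = 1.2214, d = 1/u = 0.8187
Per-period rate: rΔt = 0.09·0.25 = 0.0225, so R = e^0.0225 = 1.0228
Risk-neutral probability p = (e^0.0225 − 0.8187)/(1.2214 − 0.8187) = 0.2040/0.4027 = 0.5067
Terminal stock prices: S_u = 61.07, S_d = 40.94
Terminal payoffs (S − K): max(17.07, 0) = 17.07, max(-3.063, 0) = 0
Node 0 (S = 50): V_0 = e^(−0.0225)·[0.5067·17.0701 + 0.4933·0.0000] = 8.4566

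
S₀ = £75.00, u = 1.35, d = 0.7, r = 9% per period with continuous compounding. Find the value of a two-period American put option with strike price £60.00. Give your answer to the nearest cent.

£3.01

Risk-neutral probability p = (e^0.09 − 0.7)/(1.35 − 0.7) = 0.3942/0.6500 = 0.6064
Terminal stock prices: S_uu = 136.7, S_ud = 70.88, S_dd = 36.75
Terminal payoffs (K − S): max(-76.69, 0) = 0, max(-10.88, 0) = 0, max(23.25, 0) = 23.25
Node u (S = 101.2): continuation = e^(−0.09)·[0.6064·0.0000 + 0.3936·0.0000] = 0.0000; exercise value = 0.0000 ≤ continuation, so V_u = 0.0000
Node d (S = 52.5): continuation = e^(−0.09)·[0.6064·0.0000 + 0.3936·23.2500] = 8.3631; exercise value = 7.5000 ≤ continuation, so V_d = 8.3631
Node 0 (S = 75): continuation = e^(−0.09)·[0.6064·0.0000 + 0.3936·8.3631] = 3.0082; exercise value = 0.0000 ≤ continuation, so V_0 = 3.0082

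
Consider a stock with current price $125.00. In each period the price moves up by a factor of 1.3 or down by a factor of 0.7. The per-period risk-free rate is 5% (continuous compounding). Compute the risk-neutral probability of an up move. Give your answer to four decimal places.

p = 0.5855

Risk-neutral probability p = (e^0.05 − 0.7)/(1.3 − 0.7) = 0.3513/0.6000 = 0.5855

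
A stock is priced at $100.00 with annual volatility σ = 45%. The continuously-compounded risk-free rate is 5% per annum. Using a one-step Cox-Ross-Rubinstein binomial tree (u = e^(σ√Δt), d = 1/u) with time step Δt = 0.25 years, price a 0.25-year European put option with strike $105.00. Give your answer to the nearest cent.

CRR parameters: u = e^(σ√Δt) = e^(0.45·√0.25) = 1.2523, d = 1/u = 0.7985
Per-period rate: rΔt = 0.05·0.25 = 0.0125, so R = e^0.0125 = 1.0126
Risk-neutral probability p = (e^0.0125 − 0.7985)/(1.2523 − 0.7985) = 0.2141/0.4538 = 0.4717
Terminal stock prices: S_u = 125.2, S_d = 79.85
Terminal payoffs (K − S): max(-20.23, 0) = 0, max(25.15, 0) = 25.15
Node 0 (S = 100): V_0 = e^(−0.0125)·[0.4717·0.0000 + 0.5283·25.1484] = 13.1208

$13.12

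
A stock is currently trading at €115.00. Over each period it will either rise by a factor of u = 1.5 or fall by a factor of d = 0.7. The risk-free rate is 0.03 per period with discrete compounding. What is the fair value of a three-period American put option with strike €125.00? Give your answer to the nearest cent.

Risk-neutral probability p = (1 + 0.03 − 0.7)/(1.5 − 0.7) = 0.3300/0.8000 = 0.4125
Terminal stock prices: S_uuu = 388.1, S_uud = 181.1, S_udd = 84.52, S_ddd = 39.44
Terminal payoffs (K − S): max(-263.1, 0) = 0, max(-56.12, 0) = 0, max(40.48, 0) = 40.48, max(85.56, 0) = 85.56
Node uu (S = 258.8): continuation = 1/1.03·[0.4125·0.0000 + 0.5875·0.0000] = 0.0000; exercise value = 0.0000 ≤ continuation, so V_uu = 0.0000
Node ud (S = 120.7): continuation = 1/1.03·[0.4125·0.0000 + 0.5875·40.4750] = 23.0865; exercise value = 4.2500 ≤ continuation, so V_ud = 23.0865
Node dd (S = 56.35): continuation = 1/1.03·[0.4125·40.4750 + 0.5875·85.5550] = 65.0092; exercise value = 68.6500 > continuation, so V_dd = 68.6500 (exercise)
Node u (S = 172.5): continuation = 1/1.03·[0.4125·0.0000 + 0.5875·23.0865] = 13.1683; exercise value = 0.0000 ≤ continuation, so V_u = 13.1683
Node d (S = 80.5): continuation = 1/1.03·[0.4125·23.0865 + 0.5875·68.6500] = 48.4030; exercise value = 44.5000 ≤ continuation, so V_d = 48.4030
Node 0 (S = 115): continuation = 1/1.03·[0.4125·13.1683 + 0.5875·48.4030] = 32.8822; exercise value = 10.0000 ≤ continuation, so V_0 = 32.8822

€32.88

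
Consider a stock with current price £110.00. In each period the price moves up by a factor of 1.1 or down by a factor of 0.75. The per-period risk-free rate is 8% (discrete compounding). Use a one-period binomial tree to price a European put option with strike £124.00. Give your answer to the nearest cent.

£4.81

Risk-neutral probability p = (1 + 0.08 − 0.75)/(1.1 − 0.75) = 0.3300/0.3500 = 0.9429
Terminal stock prices: S_u = 121, S_d = 82.5
Terminal payoffs (K − S): max(3, 0) = 3, max(41.5, 0) = 41.5
Node 0 (S = 110): V_0 = 1/1.08·[0.9429·3.0000 + 0.0571·41.5000] = 4.8148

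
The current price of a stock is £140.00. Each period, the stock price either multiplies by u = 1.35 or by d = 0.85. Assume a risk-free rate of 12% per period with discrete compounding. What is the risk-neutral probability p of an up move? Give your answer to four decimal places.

Risk-neutral probability p = (1 + 0.12 − 0.85)/(1.35 − 0.85) = 0.2700/0.5000 = 0.5400

p = 0.5400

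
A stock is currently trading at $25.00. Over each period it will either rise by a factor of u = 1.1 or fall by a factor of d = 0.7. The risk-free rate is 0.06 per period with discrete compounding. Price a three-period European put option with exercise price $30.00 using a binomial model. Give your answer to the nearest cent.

Risk-neutral probability p = (1 + 0.06 − 0.7)/(1.1 − 0.7) = 0.3600/0.4000 = 0.9000
Terminal stock prices: S_uuu = 33.28, S_uud = 21.18, S_udd = 13.47, S_ddd = 8.575
Terminal payoffs (K − S): max(-3.275, 0) = 0, max(8.825, 0) = 8.825, max(16.52, 0) = 16.52, max(21.43, 0) = 21.43
Node uu (S = 30.25): V_uu = 1/1.06·[0.9000·0.0000 + 0.1000·8.8250] = 0.8325
Node ud (S = 19.25): V_ud = 1/1.06·[0.9000·8.8250 + 0.1000·16.5250] = 9.0519
Node dd (S = 12.25): V_dd = 1/1.06·[0.9000·16.5250 + 0.1000·21.4250] = 16.0519
Node u (S = 27.5): V_u = 1/1.06·[0.9000·0.8325 + 0.1000·9.0519] = 1.5608
Node d (S = 17.5): V_d = 1/1.06·[0.9000·9.0519 + 0.1000·16.0519] = 9.1999
Node 0 (S = 25): V_0 = 1/1.06·[0.9000·1.5608 + 0.1000·9.1999] = 2.1931

$2.19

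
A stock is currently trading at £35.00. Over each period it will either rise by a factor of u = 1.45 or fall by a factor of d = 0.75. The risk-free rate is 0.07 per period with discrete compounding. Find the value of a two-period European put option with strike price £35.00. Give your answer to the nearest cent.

£3.94

Risk-neutral probability p = (1 + 0.07 − 0.75)/(1.45 − 0.75) = 0.3200/0.7000 = 0.4571
Terminal stock prices: S_uu = 73.59, S_ud = 38.06, S_dd = 19.69
Terminal payoffs (K − S): max(-38.59, 0) = 0, max(-3.062, 0) = 0, max(15.31, 0) = 15.31
Node u (S = 50.75): V_u = 1/1.07·[0.4571·0.0000 + 0.5429·0.0000] = 0.0000
Node d (S = 26.25): V_d = 1/1.07·[0.4571·0.0000 + 0.5429·15.3125] = 7.7687
Node 0 (S = 35): V_0 = 1/1.07·[0.4571·0.0000 + 0.5429·7.7687] = 3.9414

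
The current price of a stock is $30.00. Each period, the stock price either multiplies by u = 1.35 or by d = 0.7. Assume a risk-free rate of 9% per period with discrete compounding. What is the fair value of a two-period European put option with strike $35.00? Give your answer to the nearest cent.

$5.42

Risk-neutral probability p = (1 + 0.09 − 0.7)/(1.35 − 0.7) = 0.3900/0.6500 = 0.6000
Terminal stock prices: S_uu = 54.68, S_ud = 28.35, S_dd = 14.7
Terminal payoffs (K − S): max(-19.68, 0) = 0, max(6.65, 0) = 6.65, max(20.3, 0) = 20.3
Node u (S = 40.5): V_u = 1/1.09·[0.6000·0.0000 + 0.4000·6.6500] = 2.4404
Node d (S = 21): V_d = 1/1.09·[0.6000·6.6500 + 0.4000·20.3000] = 11.1101
Node 0 (S = 30): V_0 = 1/1.09·[0.6000·2.4404 + 0.4000·11.1101] = 5.4204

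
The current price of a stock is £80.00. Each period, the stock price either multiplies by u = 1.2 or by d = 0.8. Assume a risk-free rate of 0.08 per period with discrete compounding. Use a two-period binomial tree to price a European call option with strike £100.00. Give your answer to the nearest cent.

Risk-neutral probability p = (1 + 0.08 − 0.8)/(1.2 − 0.8) = 0.2800/0.4000 = 0.7000
Terminal stock prices: S_uu = 115.2, S_ud = 76.8, S_dd = 51.2
Terminal payoffs (S − K): max(15.2, 0) = 15.2, max(-23.2, 0) = 0, max(-48.8, 0) = 0
Node u (S = 96): V_u = 1/1.08·[0.7000·15.2000 + 0.3000·0.0000] = 9.8519
Node d (S = 64): V_d = 1/1.08·[0.7000·0.0000 + 0.3000·0.0000] = 0.0000
Node 0 (S = 80): V_0 = 1/1.08·[0.7000·9.8519 + 0.3000·0.0000] = 6.3855

£6.39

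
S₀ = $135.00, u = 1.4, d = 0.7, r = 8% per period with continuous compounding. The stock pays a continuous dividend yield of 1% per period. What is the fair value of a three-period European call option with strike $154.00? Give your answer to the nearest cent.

$35.42

Per-period risk-free factor R = e^0.08 = 1.0833; dividend-adjusted growth = e^(0.08−0.01) = 1.0725.
Risk-neutral probability p = (1.0725 − 0.7)/(1.4 − 0.7) = 0.3725/0.7000 = 0.5322
Terminal stock prices: S_uuu = 370.4, S_uud = 185.2, S_udd = 92.61, S_ddd = 46.3
Terminal payoffs (S − K): max(216.4, 0) = 216.4, max(31.22, 0) = 31.22, max(-61.39, 0) = 0, max(-107.7, 0) = 0
Node uu (S = 264.6): V_uu = e^(−0.08)·[0.5322·216.4400 + 0.4678·31.2200] = 119.8073
Node ud (S = 132.3): V_ud = e^(−0.08)·[0.5322·31.2200 + 0.4678·0.0000] = 15.3365
Node dd (S = 66.15): V_dd = e^(−0.08)·[0.5322·0.0000 + 0.4678·0.0000] = 0.0000
Node u (S = 189): V_u = e^(−0.08)·[0.5322·119.8073 + 0.4678·15.3365] = 65.4777
Node d (S = 94.5): V_d = e^(−0.08)·[0.5322·15.3365 + 0.4678·0.0000] = 7.5339
Node 0 (S = 135): V_0 = e^(−0.08)·[0.5322·65.4777 + 0.4678·7.5339] = 35.4190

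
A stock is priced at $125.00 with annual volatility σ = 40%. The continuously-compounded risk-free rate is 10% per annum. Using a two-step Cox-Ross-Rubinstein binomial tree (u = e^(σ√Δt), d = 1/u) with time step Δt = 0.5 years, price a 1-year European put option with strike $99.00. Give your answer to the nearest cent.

$5.86

CRR parameters: u = e^(σ√Δt) = e^(0.4·√0.5) = 1.3269, d = 1/u = 0.7536
Per-period rate: rΔt = 0.1·0.5 = 0.05, so R = e^0.05 = 1.0513
Risk-neutral probability p = (e^0.05 − 0.7536)/(1.3269 − 0.7536) = 0.2976/0.5733 = 0.5192
Terminal stock prices: S_uu = 220.1, S_ud = 125, S_dd = 71
Terminal payoffs (K − S): max(-121.1, 0) = 0, max(-26, 0) = 0, max(28, 0) = 28
Node u (S = 165.9): V_u = e^(−0.05)·[0.5192·0.0000 + 0.4808·0.0000] = 0.0000
Node d (S = 94.2): V_d = e^(−0.05)·[0.5192·0.0000 + 0.4808·28.0037] = 12.8076
Node 0 (S = 125): V_0 = e^(−0.05)·[0.5192·0.0000 + 0.4808·12.8076] = 5.8576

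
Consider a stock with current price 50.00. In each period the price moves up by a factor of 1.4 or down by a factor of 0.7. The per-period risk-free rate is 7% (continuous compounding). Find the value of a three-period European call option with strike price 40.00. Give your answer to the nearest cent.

21.09

Risk-neutral probability p = (e^0.07 − 0.7)/(1.4 − 0.7) = 0.3725/0.7000 = 0.5322
Terminal stock prices: S_uuu = 137.2, S_uud = 68.6, S_udd = 34.3, S_ddd = 17.15
Terminal payoffs (S − K): max(97.2, 0) = 97.2, max(28.6, 0) = 28.6, max(-5.7, 0) = 0, max(-22.85, 0) = 0
Node uu (S = 98): V_uu = e^(−0.07)·[0.5322·97.2000 + 0.4678·28.6000] = 60.7042
Node ud (S = 49): V_ud = e^(−0.07)·[0.5322·28.6000 + 0.4678·0.0000] = 14.1907
Node dd (S = 24.5): V_dd = e^(−0.07)·[0.5322·0.0000 + 0.4678·0.0000] = 0.0000
Node u (S = 70): V_u = e^(−0.07)·[0.5322·60.7042 + 0.4678·14.1907] = 36.3103
Node d (S = 35): V_d = e^(−0.07)·[0.5322·14.1907 + 0.4678·0.0000] = 7.0411
Node 0 (S = 50): V_0 = e^(−0.07)·[0.5322·36.3103 + 0.4678·7.0411] = 21.0878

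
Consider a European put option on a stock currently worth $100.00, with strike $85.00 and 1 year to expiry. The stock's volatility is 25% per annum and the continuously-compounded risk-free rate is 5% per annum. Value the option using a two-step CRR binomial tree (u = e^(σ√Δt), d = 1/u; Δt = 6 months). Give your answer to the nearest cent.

$3.14

CRR parameters: u = e^(σ√Δt) = e^(0.25·√0.5) = 1.1934, d = 1/u = 0.8380
Per-period rate: rΔt = 0.05·0.5 = 0.025, so R = e^0.025 = 1.0253
Risk-neutral probability p = (e^0.025 − 0.8380)/(1.1934 − 0.8380) = 0.1873/0.3554 = 0.5272
Terminal stock prices: S_uu = 142.4, S_ud = 100, S_dd = 70.22
Terminal payoffs (K − S): max(-57.41, 0) = 0, max(-15, 0) = 0, max(14.78, 0) = 14.78
Node u (S = 119.3): V_u = e^(−0.025)·[0.5272·0.0000 + 0.4728·0.0000] = 0.0000
Node d (S = 83.8): V_d = e^(−0.025)·[0.5272·0.0000 + 0.4728·14.7811] = 6.8167
Node 0 (S = 100): V_0 = e^(−0.025)·[0.5272·0.0000 + 0.4728·6.8167] = 3.1437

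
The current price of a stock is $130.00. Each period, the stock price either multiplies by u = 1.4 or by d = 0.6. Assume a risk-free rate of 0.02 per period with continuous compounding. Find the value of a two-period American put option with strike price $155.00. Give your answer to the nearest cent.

Risk-neutral probability p = (e^0.02 − 0.6)/(1.4 − 0.6) = 0.4202/0.8000 = 0.5253
Terminal stock prices: S_uu = 254.8, S_ud = 109.2, S_dd = 46.8
Terminal payoffs (K − S): max(-99.8, 0) = 0, max(45.8, 0) = 45.8, max(108.2, 0) = 108.2
Node u (S = 182): continuation = e^(−0.02)·[0.5253·0.0000 + 0.4747·45.8000] = 21.3129; exercise value = 0.0000 ≤ continuation, so V_u = 21.3129
Node d (S = 78): continuation = e^(−0.02)·[0.5253·45.8000 + 0.4747·108.2000] = 73.9308; exercise value = 77.0000 > continuation, so V_d = 77.0000 (exercise)
Node 0 (S = 130): continuation = e^(−0.02)·[0.5253·21.3129 + 0.4747·77.0000] = 46.8048; exercise value = 25.0000 ≤ continuation, so V_0 = 46.8048

$46.80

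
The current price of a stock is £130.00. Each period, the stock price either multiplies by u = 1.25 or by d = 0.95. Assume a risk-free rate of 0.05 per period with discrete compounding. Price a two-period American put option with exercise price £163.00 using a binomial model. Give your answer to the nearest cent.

£33.00

Risk-neutral probability p = (1 + 0.05 − 0.95)/(1.25 − 0.95) = 0.1000/0.3000 = 0.3333
Terminal stock prices: S_uu = 203.1, S_ud = 154.4, S_dd = 117.3
Terminal payoffs (K − S): max(-40.12, 0) = 0, max(8.625, 0) = 8.625, max(45.67, 0) = 45.67
Node u (S = 162.5): continuation = 1/1.05·[0.3333·0.0000 + 0.6667·8.6250] = 5.4762; exercise value = 0.5000 ≤ continuation, so V_u = 5.4762
Node d (S = 123.5): continuation = 1/1.05·[0.3333·8.6250 + 0.6667·45.6750] = 31.7381; exercise value = 39.5000 > continuation, so V_d = 39.5000 (exercise)
Node 0 (S = 130): continuation = 1/1.05·[0.3333·5.4762 + 0.6667·39.5000] = 26.8178; exercise value = 33.0000 > continuation, so V_0 = 33.0000 (exercise)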